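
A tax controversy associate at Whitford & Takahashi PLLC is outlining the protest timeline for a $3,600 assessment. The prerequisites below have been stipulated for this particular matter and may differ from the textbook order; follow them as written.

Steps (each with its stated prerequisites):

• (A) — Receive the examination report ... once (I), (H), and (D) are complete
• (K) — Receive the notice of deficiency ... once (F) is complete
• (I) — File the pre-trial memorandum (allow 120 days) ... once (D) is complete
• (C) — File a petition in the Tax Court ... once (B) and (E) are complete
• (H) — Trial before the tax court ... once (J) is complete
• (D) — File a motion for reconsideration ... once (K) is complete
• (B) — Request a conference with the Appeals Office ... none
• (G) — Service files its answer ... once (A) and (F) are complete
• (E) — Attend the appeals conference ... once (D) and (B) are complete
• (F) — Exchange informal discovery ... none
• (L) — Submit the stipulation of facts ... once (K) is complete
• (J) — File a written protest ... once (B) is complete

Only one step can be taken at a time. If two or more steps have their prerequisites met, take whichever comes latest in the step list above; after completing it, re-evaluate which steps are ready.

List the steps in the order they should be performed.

Nothing is required for (F) and (B). (F) is listed later → (F) first.
Ready: (B) and (K). (B) is listed later → (B).
(J) now also ready, so the ready set is {(J), (K)}; (J) is listed later → (J).
Now (H) and (K) have their prerequisites met. (H) is listed later, so (H) next.
That leaves (K) as the only ready step → (K).
Now (L) and (D) have their prerequisites met. (L) is listed later, so (L) next.
(D) needed (K), now all done → (D).
(E) and (I) are both available; (E) is listed later → (E).
(C) now also ready, so the ready set is {(C), (I)}; (C) is listed later → (C).
That leaves (I) as the only ready step → (I).
That leaves (A) as the only ready step → (A).
That leaves (G) as the only ready step → (G).

(F) → (B) → (J) → (H) → (K) → (L) → (D) → (E) → (C) → (I) → (A) → (G)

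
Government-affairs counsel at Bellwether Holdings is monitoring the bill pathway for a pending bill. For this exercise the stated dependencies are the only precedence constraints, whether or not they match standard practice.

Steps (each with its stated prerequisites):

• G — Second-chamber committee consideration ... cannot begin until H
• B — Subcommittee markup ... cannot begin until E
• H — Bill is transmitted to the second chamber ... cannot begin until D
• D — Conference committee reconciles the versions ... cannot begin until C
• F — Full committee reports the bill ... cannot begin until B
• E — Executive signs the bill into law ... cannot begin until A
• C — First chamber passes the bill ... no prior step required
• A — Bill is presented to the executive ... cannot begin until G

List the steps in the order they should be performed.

C, D, H, G, A, E, B, F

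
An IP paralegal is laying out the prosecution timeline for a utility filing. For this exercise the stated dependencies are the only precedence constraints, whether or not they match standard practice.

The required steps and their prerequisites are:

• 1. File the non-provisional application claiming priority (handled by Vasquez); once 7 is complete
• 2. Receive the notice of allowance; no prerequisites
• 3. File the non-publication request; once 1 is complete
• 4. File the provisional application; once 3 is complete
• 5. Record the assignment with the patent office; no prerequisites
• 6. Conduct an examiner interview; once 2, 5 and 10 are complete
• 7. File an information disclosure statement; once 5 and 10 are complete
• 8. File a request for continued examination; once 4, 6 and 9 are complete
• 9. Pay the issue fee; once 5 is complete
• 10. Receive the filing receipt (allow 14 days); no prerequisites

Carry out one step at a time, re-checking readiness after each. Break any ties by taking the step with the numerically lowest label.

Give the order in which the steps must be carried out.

2, 5, 9, 10, 6, 7, 1, 3, 4, 8

Nothing is required for 2, 5 and 10. 2 has the earlier label → 2 first.
Now 5 and 10 have their prerequisites met. 5 has the earlier label, so 5 next.
9 and 10 are both available; 9 has the earlier label → 9.
That leaves 10 as the only ready step → 10.
Ready: 6 and 7. 6 has the earlier label → 6.
7 is the only step now ready → 7.
1 needed 7, now all done → 1.
3 needed 1, now all done → 3.
Next only 4 has its prerequisites met → 4.
8 needed 4, 6 and 9, now all done → 8.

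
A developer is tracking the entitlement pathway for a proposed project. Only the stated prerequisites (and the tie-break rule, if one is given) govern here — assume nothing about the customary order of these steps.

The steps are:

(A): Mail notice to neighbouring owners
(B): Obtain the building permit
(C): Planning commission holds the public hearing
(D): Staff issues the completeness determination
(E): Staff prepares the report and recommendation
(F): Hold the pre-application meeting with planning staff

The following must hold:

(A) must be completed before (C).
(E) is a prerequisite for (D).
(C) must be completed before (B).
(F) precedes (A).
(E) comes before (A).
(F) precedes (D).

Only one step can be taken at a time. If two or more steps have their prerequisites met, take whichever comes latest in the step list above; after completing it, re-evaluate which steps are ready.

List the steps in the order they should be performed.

Nothing is required for (F) and (E). (F) is listed later → (F) first.
Next only (E) has its prerequisites met → (E).
Ready: (D) and (A). (D) is listed later → (D).
(A) needed (F) and (E), now all done → (A).
(C) is the only step now ready → (C).
(B) needed (C), now all done → (B).

(F), (E), (D), (A), (C), (B)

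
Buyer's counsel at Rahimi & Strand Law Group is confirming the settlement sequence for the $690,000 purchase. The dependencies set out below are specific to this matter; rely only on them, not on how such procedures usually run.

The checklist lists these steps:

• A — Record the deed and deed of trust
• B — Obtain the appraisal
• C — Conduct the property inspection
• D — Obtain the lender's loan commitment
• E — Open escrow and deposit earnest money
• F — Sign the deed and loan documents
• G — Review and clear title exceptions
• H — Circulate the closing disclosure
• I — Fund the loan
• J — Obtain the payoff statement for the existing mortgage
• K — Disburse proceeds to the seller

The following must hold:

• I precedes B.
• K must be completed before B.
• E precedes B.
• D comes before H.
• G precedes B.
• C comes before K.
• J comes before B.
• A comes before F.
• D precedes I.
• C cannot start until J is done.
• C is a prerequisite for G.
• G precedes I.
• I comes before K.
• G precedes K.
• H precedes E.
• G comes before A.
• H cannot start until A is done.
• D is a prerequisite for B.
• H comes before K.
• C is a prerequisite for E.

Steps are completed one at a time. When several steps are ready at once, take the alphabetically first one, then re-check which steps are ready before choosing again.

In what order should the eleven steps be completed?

Nothing is required for D and J. D has the earlier label → D first.
J is the only step now ready → J.
That leaves C as the only ready step → C.
G needed C, now all done → G.
Now A and I have their prerequisites met. A has the earlier label, so A next.
F and H now also ready, so the ready set is {F, H, I}; F has the earlier label → F.
Ready: H and I. H has the earlier label → H.
Now E and I have their prerequisites met. E has the earlier label, so E next.
That leaves I as the only ready step → I.
K is the only step now ready → K.
B is the only step now ready → B.

D → J → C → G → A → F → H → E → I → K → B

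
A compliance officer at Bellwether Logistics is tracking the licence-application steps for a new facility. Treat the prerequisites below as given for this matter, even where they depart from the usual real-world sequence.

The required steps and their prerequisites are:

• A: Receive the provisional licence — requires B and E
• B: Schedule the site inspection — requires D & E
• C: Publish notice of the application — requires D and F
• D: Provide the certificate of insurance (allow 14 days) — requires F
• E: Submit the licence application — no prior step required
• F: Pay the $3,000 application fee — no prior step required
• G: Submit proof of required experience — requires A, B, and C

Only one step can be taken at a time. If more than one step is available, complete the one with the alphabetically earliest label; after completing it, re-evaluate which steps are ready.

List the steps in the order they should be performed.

E F D B A C G

E and F have no prerequisites; E has the earlier label, so E is first.
That leaves F as the only ready step → F.
D needed F, now all done → D.
B and C are both available; B has the earlier label → B.
Now A and C have their prerequisites met. A has the earlier label, so A next.
Next only C has its prerequisites met → C.
G needed A, B and C, now all done → G.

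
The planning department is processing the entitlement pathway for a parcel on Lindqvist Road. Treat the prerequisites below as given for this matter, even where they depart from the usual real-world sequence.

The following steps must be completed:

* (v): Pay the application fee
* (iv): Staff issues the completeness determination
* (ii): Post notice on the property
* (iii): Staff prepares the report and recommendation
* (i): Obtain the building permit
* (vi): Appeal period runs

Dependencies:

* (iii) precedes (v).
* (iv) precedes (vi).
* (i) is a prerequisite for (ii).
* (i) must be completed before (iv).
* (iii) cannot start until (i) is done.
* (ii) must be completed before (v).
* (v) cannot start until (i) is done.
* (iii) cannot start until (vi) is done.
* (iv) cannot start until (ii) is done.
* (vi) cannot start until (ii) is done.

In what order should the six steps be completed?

(i) is the only step with nothing outstanding, so it goes first.
Next only (ii) has its prerequisites met → (ii).
Next only (iv) has its prerequisites met → (iv).
That leaves (vi) as the only ready step → (vi).
(iii) needed (i) and (vi), now all done → (iii).
That leaves (v) as the only ready step → (v).

(i), (ii), (iv), (vi), (iii), (v)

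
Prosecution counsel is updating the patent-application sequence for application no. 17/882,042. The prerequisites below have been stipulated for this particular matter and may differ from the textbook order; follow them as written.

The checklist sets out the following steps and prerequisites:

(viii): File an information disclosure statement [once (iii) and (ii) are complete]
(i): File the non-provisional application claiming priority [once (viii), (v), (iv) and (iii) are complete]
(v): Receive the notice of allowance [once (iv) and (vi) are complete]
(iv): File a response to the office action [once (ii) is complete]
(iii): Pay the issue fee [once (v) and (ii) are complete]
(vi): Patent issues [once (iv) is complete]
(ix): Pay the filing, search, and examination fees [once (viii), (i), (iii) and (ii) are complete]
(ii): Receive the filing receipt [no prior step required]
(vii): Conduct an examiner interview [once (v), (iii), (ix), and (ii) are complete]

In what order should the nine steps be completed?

(ii) has no prerequisites → (ii) first.
That leaves (iv) as the only ready step → (iv).
(vi) needed (iv), now all done → (vi).
(v) is the only step now ready → (v).
(iii) needed (v) and (ii), now all done → (iii).
(viii) is the only step now ready → (viii).
(i) needed (viii), (v), (iv) and (iii), now all done → (i).
(ix) is the only step now ready → (ix).
(vii) needed (v), (iii), (ix) and (ii), now all done → (vii).

(ii), (iv), (vi), (v), (iii), (viii), (i), (ix), (vii)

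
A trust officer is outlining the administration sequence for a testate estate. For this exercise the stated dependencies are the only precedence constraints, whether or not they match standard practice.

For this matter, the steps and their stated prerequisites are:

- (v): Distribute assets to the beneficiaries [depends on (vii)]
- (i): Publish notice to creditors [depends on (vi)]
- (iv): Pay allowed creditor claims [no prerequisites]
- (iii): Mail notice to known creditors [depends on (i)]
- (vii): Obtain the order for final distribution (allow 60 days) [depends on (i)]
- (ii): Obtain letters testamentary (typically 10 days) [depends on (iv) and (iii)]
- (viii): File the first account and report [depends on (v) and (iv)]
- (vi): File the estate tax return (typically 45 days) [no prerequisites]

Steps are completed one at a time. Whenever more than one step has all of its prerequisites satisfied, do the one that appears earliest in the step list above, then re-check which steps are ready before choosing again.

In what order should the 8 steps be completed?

Nothing is required for (iv) and (vi). (iv) is listed earlier → (iv) first.
(vi) is the only step now ready → (vi).
(i) needed (vi), now all done → (i).
(iii) and (vii) are both available; (iii) is listed earlier → (iii).
(ii) now also ready, so the ready set is {(vii), (ii)}; (vii) is listed earlier → (vii).
(v) now also ready, so the ready set is {(v), (ii)}; (v) is listed earlier → (v).
Now (ii) and (viii) have their prerequisites met. (ii) is listed earlier, so (ii) next.
(viii) needed (v) and (iv), now all done → (viii).

(iv) → (vi) → (i) → (iii) → (vii) → (v) → (ii) → (viii)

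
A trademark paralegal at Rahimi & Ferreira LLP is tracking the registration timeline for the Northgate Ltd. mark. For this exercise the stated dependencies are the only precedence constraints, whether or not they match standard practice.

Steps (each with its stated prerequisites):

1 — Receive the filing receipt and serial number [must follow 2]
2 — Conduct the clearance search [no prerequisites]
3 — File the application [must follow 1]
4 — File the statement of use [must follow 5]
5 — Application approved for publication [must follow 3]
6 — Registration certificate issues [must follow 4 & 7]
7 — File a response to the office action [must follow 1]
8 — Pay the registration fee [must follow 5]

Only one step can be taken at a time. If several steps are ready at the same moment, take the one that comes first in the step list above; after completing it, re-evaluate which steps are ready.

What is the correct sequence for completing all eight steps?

2 1 3 5 4 7 6 8

2 is the only step with nothing outstanding, so it goes first.
1 needed 2, now all done → 1.
Now 3 and 7 have their prerequisites met. 3 is listed earlier, so 3 next.
Now 5 and 7 have their prerequisites met. 5 is listed earlier, so 5 next.
4 and 8 now also ready, so the ready set is {4, 7, 8}; 4 is listed earlier → 4.
Now 7 and 8 have their prerequisites met. 7 is listed earlier, so 7 next.
Ready: 6 and 8. 6 is listed earlier → 6.
8 is the only step now ready → 8.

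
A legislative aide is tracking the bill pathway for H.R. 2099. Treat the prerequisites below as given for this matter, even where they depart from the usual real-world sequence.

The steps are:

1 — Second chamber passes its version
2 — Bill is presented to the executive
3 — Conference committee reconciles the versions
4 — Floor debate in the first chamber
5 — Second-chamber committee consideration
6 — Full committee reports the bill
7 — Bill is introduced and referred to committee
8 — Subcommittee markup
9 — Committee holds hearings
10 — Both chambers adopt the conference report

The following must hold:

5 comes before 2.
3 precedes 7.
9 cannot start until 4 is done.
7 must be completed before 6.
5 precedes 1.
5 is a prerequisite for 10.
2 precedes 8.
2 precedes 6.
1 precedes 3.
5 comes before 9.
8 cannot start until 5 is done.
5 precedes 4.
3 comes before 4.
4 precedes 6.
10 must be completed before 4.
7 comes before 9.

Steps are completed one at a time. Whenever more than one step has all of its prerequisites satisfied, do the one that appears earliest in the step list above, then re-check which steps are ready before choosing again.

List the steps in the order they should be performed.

5 has no prerequisites → 5 first.
Now 1, 2 and 10 have their prerequisites met. 1 is listed earlier, so 1 next.
Ready: 2, 3 and 10. 2 is listed earlier → 2.
Now 3, 8 and 10 have their prerequisites met. 3 is listed earlier, so 3 next.
7, 8 and 10 are all available; 7 is listed earlier → 7.
Ready: 8 and 10. 8 is listed earlier → 8.
That leaves 10 as the only ready step → 10.
4 is the only step now ready → 4.
Ready: 6 and 9. 6 is listed earlier → 6.
That leaves 9 as the only ready step → 9.

5, 1, 2, 3, 7, 8, 10, 4, 6, 9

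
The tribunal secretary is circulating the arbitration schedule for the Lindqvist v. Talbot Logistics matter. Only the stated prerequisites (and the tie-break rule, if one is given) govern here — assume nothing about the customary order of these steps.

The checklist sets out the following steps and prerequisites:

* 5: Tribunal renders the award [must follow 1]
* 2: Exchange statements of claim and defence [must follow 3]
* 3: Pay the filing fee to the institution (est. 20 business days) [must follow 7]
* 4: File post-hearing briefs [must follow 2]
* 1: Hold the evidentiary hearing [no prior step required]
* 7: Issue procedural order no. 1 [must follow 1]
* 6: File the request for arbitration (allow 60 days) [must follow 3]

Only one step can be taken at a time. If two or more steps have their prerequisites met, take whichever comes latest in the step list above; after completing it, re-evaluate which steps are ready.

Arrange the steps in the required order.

1 has no prerequisites → 1 first.
7 and 5 are both available; 7 is listed later → 7.
3 now also ready, so the ready set is {3, 5}; 3 is listed later → 3.
6, 2 and 5 are all available; 6 is listed later → 6.
Ready: 2 and 5. 2 is listed later → 2.
Now 4 and 5 have their prerequisites met. 4 is listed later, so 4 next.
5 needed 1, now all done → 5.

1 7 3 6 2 4 5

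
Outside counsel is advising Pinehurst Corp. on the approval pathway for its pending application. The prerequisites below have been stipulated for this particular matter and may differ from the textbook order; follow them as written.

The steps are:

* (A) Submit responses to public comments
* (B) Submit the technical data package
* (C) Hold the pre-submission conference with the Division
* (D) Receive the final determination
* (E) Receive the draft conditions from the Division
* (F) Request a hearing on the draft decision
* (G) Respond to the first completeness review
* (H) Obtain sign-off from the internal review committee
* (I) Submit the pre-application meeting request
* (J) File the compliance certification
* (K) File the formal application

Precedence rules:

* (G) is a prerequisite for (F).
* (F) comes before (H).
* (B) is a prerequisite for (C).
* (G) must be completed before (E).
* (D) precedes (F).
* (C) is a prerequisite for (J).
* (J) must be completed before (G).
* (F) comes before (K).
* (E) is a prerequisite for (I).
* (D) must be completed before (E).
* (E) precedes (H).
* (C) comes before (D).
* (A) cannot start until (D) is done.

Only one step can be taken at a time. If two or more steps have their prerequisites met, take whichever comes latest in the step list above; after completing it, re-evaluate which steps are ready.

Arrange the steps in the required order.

(B), (C), (J), (G), (D), (F), (K), (E), (I), (H), (A)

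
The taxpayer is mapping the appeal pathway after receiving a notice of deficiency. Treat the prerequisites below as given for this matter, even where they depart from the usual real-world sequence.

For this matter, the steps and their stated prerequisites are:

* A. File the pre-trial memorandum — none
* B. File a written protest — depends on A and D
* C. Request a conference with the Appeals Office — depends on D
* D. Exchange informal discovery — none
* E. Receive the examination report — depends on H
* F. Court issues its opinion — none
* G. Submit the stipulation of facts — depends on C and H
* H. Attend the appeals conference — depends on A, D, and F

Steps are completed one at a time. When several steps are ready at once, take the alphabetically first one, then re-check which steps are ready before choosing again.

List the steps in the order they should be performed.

A, D, B, C, F, H, E, G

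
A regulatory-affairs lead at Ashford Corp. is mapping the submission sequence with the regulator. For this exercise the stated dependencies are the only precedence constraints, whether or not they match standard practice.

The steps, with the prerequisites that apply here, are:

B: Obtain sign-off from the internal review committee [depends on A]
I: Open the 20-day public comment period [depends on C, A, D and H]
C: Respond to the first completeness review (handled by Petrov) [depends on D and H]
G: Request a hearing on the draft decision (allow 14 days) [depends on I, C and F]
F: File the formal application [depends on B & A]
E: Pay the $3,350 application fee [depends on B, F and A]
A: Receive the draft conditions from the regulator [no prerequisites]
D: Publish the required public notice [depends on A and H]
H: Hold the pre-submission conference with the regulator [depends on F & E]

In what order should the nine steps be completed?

A, B, F, E, H, D, C, I, G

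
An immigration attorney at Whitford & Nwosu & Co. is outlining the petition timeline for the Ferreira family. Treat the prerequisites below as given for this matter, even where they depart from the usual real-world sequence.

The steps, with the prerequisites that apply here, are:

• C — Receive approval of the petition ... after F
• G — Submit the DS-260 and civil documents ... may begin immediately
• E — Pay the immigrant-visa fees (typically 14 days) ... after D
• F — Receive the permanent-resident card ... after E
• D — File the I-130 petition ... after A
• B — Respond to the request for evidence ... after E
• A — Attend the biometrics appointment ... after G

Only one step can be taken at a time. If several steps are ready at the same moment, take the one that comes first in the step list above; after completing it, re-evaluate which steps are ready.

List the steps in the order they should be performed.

G, A, D, E, F, C, B

Only G has no prerequisites, so it is first.
A is the only step now ready → A.
D needed A, now all done → D.
E needed D, now all done → E.
Now F and B have their prerequisites met. F is listed earlier, so F next.
Ready: C and B. C is listed earlier → C.
Next only B has its prerequisites met → B.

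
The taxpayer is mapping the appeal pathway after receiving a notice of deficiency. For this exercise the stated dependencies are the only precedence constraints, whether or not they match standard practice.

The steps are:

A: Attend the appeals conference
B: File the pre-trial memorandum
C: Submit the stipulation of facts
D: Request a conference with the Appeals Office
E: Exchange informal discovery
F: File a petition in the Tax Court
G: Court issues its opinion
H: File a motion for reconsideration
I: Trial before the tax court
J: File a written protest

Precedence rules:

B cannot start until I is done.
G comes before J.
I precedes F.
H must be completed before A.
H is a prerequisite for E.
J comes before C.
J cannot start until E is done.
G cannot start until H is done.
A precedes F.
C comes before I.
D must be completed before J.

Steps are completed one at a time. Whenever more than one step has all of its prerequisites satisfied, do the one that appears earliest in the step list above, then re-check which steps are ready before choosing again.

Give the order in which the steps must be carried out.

D, H, A, E, G, J, C, I, B, F

Nothing is required for D and H. D is listed earlier → D first.
Next only H has its prerequisites met → H.
A, E and G are all available; A is listed earlier → A.
E and G are both available; E is listed earlier → E.
G needed H, now all done → G.
J needed D, E and G, now all done → J.
C needed J, now all done → C.
Next only I has its prerequisites met → I.
Now B and F have their prerequisites met. B is listed earlier, so B next.
F is the only step now ready → F.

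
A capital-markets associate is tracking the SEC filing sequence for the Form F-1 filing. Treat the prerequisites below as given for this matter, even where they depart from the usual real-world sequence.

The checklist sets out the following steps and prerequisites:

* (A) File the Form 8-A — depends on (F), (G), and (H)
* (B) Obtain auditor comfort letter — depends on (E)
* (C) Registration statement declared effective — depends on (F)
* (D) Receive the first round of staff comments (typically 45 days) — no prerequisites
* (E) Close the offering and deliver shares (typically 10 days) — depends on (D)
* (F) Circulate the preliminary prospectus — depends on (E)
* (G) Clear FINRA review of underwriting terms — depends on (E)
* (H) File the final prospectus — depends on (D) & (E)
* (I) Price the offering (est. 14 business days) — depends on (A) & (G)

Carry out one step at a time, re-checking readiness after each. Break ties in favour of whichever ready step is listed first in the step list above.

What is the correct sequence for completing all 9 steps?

(D), (E), (B), (F), (C), (G), (H), (A), (I)

(D) has no prerequisites → (D) first.
(E) is the only step now ready → (E).
(B), (F), (G) and (H) are all available; (B) is listed earlier → (B).
Ready: (F), (G) and (H). (F) is listed earlier → (F).
(C) now also ready, so the ready set is {(C), (G), (H)}; (C) is listed earlier → (C).
Ready: (G) and (H). (G) is listed earlier → (G).
(H) needed (D) and (E), now all done → (H).
Next only (A) has its prerequisites met → (A).
(I) needed (A) and (G), now all done → (I).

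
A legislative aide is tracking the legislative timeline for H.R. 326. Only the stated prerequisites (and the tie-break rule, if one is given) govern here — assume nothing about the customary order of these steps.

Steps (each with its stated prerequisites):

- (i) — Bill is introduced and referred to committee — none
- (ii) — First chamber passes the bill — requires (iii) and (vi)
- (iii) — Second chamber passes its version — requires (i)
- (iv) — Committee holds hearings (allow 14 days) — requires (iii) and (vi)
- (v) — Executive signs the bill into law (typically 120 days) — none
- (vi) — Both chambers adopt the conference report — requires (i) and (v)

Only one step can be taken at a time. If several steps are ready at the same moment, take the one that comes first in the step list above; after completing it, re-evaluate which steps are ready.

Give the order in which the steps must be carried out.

Nothing is required for (i) and (v). (i) is listed earlier → (i) first.
Now (iii) and (v) have their prerequisites met. (iii) is listed earlier, so (iii) next.
Next only (v) has its prerequisites met → (v).
(vi) is the only step now ready → (vi).
(ii) and (iv) are both available; (ii) is listed earlier → (ii).
(iv) needed (iii) and (vi), now all done → (iv).

(i) → (iii) → (v) → (vi) → (ii) → (iv)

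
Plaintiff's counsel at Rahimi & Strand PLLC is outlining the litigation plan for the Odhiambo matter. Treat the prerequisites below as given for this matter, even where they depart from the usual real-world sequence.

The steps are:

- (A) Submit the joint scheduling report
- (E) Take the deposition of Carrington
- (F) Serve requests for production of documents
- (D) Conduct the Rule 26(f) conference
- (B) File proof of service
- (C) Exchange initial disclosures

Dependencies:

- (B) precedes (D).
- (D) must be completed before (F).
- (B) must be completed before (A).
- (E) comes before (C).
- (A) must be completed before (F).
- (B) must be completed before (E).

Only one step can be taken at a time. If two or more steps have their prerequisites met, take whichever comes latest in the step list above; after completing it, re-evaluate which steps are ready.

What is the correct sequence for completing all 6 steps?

(B) (D) (E) (C) (A) (F)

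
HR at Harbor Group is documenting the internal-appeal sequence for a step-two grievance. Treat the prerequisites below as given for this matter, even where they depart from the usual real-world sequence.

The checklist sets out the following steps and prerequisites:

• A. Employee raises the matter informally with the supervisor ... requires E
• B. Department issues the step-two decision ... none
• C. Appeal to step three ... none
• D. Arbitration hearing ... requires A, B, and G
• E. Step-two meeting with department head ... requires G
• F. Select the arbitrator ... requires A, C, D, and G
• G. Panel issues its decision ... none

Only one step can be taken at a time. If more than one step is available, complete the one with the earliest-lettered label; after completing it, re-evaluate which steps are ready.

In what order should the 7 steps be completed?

B → C → G → E → A → D → F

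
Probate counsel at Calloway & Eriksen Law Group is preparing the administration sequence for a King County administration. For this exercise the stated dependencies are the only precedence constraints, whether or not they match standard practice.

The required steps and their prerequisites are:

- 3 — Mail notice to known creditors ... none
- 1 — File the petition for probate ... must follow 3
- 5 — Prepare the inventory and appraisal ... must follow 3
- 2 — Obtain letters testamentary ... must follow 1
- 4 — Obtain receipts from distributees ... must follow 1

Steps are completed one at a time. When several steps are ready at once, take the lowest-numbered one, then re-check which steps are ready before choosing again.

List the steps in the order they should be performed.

3, 1, 2, 4, 5

3 has no prerequisites → 3 first.
Now 1 and 5 have their prerequisites met. 1 has the earlier label, so 1 next.
2 and 4 now also ready, so the ready set is {2, 4, 5}; 2 has the earlier label → 2.
Ready: 4 and 5. 4 has the earlier label → 4.
5 is the only step now ready → 5.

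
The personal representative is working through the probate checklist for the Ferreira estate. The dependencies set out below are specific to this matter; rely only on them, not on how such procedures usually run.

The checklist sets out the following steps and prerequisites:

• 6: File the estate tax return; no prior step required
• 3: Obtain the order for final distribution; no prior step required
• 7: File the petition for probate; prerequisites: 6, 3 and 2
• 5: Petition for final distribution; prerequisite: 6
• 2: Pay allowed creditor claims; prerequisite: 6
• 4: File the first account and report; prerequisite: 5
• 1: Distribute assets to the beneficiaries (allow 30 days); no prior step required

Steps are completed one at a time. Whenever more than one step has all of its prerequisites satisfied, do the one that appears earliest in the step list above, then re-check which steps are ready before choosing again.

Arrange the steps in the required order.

6, 3 and 1 have no prerequisites; 6 is listed earlier, so 6 is first.
Now 3, 5, 2 and 1 have their prerequisites met. 3 is listed earlier, so 3 next.
Now 5, 2 and 1 have their prerequisites met. 5 is listed earlier, so 5 next.
2, 4 and 1 are all available; 2 is listed earlier → 2.
Now 7, 4 and 1 have their prerequisites met. 7 is listed earlier, so 7 next.
Now 4 and 1 have their prerequisites met. 4 is listed earlier, so 4 next.
That leaves 1 as the only ready step → 1.

6 → 3 → 5 → 2 → 7 → 4 → 1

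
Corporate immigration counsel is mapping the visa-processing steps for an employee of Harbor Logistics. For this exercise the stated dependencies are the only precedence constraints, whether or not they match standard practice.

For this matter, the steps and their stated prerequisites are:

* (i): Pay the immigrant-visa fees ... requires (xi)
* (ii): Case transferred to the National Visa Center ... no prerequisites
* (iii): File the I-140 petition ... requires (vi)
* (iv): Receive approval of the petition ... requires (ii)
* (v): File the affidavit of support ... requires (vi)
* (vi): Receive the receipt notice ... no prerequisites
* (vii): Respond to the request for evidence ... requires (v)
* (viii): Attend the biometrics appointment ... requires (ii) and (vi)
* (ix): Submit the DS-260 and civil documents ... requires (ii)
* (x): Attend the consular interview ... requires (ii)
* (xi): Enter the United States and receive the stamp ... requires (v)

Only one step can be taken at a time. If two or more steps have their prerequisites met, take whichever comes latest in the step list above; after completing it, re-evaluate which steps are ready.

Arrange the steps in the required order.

(vi) (v) (xi) (vii) (iii) (ii) (x) (ix) (viii) (iv) (i)

(vi) and (ii) have no prerequisites; (vi) is listed later, so (vi) is first.
(v) and (iii) now also ready, so the ready set is {(v), (iii), (ii)}; (v) is listed later → (v).
(xi) and (vii) now also ready, so the ready set is {(xi), (vii), (iii), (ii)}; (xi) is listed later → (xi).
Ready: (vii), (iii), (ii) and (i). (vii) is listed later → (vii).
Now (iii), (ii) and (i) have their prerequisites met. (iii) is listed later, so (iii) next.
(ii) and (i) are both available; (ii) is listed later → (ii).
Ready: (x), (ix), (viii), (iv) and (i). (x) is listed later → (x).
Now (ix), (viii), (iv) and (i) have their prerequisites met. (ix) is listed later, so (ix) next.
(viii), (iv) and (i) are all available; (viii) is listed later → (viii).
Now (iv) and (i) have their prerequisites met. (iv) is listed later, so (iv) next.
(i) needed (xi), now all done → (i).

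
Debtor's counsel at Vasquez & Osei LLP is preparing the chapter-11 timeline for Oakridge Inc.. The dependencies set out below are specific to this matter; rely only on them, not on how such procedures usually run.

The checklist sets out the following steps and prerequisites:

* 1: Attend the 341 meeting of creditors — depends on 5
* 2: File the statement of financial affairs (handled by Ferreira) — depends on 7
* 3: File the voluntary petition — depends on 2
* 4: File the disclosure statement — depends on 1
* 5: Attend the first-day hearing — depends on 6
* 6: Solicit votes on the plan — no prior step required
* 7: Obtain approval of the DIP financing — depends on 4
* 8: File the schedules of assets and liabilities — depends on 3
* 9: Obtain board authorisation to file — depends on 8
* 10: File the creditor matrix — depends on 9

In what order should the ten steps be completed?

6 has no prerequisites → 6 first.
5 needed 6, now all done → 5.
Next only 1 has its prerequisites met → 1.
That leaves 4 as the only ready step → 4.
7 needed 4, now all done → 7.
Next only 2 has its prerequisites met → 2.
3 is the only step now ready → 3.
8 is the only step now ready → 8.
9 needed 8, now all done → 9.
10 is the only step now ready → 10.

6 5 1 4 7 2 3 8 9 10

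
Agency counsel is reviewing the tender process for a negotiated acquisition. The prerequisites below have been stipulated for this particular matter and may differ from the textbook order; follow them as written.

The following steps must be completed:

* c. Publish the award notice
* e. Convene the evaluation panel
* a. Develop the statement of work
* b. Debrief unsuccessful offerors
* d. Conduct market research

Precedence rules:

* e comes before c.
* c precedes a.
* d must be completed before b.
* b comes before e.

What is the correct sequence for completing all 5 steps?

d, b, e, c, a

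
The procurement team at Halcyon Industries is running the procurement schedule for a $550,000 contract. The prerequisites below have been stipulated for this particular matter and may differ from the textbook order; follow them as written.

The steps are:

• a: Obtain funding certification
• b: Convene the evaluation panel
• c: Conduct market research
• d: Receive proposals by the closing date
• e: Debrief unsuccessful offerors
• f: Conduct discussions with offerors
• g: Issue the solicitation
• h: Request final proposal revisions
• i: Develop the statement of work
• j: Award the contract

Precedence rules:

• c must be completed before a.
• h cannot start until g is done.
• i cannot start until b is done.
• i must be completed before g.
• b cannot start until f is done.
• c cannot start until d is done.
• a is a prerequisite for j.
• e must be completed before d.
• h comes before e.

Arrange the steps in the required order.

f → b → i → g → h → e → d → c → a → j

f is the only step with nothing outstanding, so it goes first.
Next only b has its prerequisites met → b.
i needed b, now all done → i.
g needed i, now all done → g.
That leaves h as the only ready step → h.
e is the only step now ready → e.
Next only d has its prerequisites met → d.
Next only c has its prerequisites met → c.
a needed c, now all done → a.
Next only j has its prerequisites met → j.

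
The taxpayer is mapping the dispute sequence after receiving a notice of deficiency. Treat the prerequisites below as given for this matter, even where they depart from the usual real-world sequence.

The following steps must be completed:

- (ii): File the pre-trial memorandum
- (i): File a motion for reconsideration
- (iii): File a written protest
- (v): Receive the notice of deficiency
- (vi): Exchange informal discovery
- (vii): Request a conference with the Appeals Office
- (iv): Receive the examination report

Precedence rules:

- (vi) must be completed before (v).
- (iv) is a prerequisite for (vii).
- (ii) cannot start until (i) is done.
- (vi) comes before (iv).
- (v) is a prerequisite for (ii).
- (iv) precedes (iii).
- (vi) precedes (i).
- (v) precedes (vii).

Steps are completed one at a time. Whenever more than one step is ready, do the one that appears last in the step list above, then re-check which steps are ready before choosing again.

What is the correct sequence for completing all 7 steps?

(vi), (iv), (v), (vii), (iii), (i), (ii)

Only (vi) has no prerequisites, so it is first.
Now (iv), (v) and (i) have their prerequisites met. (iv) is listed later, so (iv) next.
(iii) now also ready, so the ready set is {(v), (iii), (i)}; (v) is listed later → (v).
Now (vii), (iii) and (i) have their prerequisites met. (vii) is listed later, so (vii) next.
Now (iii) and (i) have their prerequisites met. (iii) is listed later, so (iii) next.
(i) needed (vi), now all done → (i).
Next only (ii) has its prerequisites met → (ii).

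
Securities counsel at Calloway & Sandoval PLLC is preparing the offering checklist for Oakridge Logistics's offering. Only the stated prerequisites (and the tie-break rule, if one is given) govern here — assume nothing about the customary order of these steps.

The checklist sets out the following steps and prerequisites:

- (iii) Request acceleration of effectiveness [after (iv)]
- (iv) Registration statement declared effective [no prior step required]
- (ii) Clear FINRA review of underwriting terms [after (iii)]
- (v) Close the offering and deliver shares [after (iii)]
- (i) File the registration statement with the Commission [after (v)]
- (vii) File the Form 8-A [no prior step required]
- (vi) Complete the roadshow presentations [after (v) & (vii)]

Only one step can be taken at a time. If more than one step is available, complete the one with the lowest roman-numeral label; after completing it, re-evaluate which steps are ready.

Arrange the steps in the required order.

Nothing is required for (iv) and (vii). (iv) has the earlier label → (iv) first.
(iii) now also ready, so the ready set is {(iii), (vii)}; (iii) has the earlier label → (iii).
(ii) and (v) now also ready, so the ready set is {(ii), (v), (vii)}; (ii) has the earlier label → (ii).
Ready: (v) and (vii). (v) has the earlier label → (v).
(i) now also ready, so the ready set is {(i), (vii)}; (i) has the earlier label → (i).
That leaves (vii) as the only ready step → (vii).
(vi) is the only step now ready → (vi).

(iv), (iii), (ii), (v), (i), (vii), (vi)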